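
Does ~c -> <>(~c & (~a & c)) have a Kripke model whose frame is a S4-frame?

Yes, satisfiable

1. ~c -> <>(~c & (~a & c)), 0
2. c, 0   [->-rule on 1 (branches; this branch)]
Accessibility: 0R0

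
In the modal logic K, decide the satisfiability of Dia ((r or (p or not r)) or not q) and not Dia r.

Satisfiable (open branch found)

1. Dia ((r or (p or not r)) or not q) and not Dia r, w0
2. Dia ((r or (p or not r)) or not q), w0
3. not Dia r, w0
4. (r or (p or not r)) or not q, w1
5. not r, w1
6. not q, w1
Accessibility: w0Rw1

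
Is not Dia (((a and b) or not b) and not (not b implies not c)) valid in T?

Tableau for the negation Dia (((a and b) or not b) and not (not b implies not c)):
1. Dia (((a and b) or not b) and not (not b implies not c)), u
2. ((a and b) or not b) and not (not b implies not c), v
3. (a and b) or not b, v
4. not (not b implies not c), v
5. not b, v
6. c, v
Accessibility: uRu, uRv, vRv
The negation has an open branch (countermodel exists).

Invalid (countermodel exists)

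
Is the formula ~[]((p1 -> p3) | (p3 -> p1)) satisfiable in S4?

1. ~[]((p1 -> p3) | (p3 -> p1)), u
2. ~((p1 -> p3) | (p3 -> p1)), v
3. ~(p1 -> p3), v
4. ~(p3 -> p1), v
5. p1, v
6. ~p3, v
7. p3, v
8. ~p1, v
Accessibility: uRu, uRv, vRv
Branch closes: p3 and ~p3 both at v.
All branches of the tableau close; one closing branch shown above.

Unsatisfiable (every branch closes)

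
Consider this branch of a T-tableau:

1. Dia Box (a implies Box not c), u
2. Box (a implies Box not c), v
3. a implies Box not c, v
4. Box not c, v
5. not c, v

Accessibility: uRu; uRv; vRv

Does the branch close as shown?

Open

No atom appears with both signs at the same world.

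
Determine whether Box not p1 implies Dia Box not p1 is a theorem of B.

Valid in B

Tableau for the negation not (Box not p1 implies Dia Box not p1):
1. not (Box not p1 implies Dia Box not p1), 0
2. Box not p1, 0   [neg-implies-rule on 1]
3. not Dia Box not p1, 0   [neg-implies-rule on 1]
4. not p1, 0   [Box-rule on 2 via 0R0]
5. not Box not p1, 0   [neg-Dia-rule on 3 via 0R0]
6. p1, 1   [neg-Box-rule on 5: fresh world 1, 0R1]
7. not p1, 1   [Box-rule on 2 via 0R1]
Accessibility: 0R0, 0R1, 1R0, 1R1
Branch closes: p1 and not p1 both at 1.
Every branch of the negation's tableau closes; the branch above is one of them.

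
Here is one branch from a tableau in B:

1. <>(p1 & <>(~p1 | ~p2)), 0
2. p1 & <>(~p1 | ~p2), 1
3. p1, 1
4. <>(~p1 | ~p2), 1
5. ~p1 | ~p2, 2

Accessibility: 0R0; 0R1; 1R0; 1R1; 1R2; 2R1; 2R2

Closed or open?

No, open

No atom appears with both signs at the same world.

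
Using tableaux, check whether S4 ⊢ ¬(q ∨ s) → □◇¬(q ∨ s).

No, not valid

Tableau for the negation ¬(¬(q ∨ s) → □◇¬(q ∨ s)):
1. ¬(¬(q ∨ s) → □◇¬(q ∨ s)), w0
2. ¬(q ∨ s), w0   [¬→-rule on 1]
3. ¬□◇¬(q ∨ s), w0   [¬→-rule on 1]
4. ¬q, w0   [¬∨-rule on 2]
5. ¬s, w0   [¬∨-rule on 2]
6. ¬◇¬(q ∨ s), w1   [¬□-rule on 3: fresh world w1, w0Rw1]
7. q ∨ s, w1   [¬◇-rule on 6 via w1Rw1]
8. s, w1   [∨-rule on 7 (branches; this branch)]
Accessibility: w0Rw0, w0Rw1, w1Rw1
The negation has an open branch (countermodel exists).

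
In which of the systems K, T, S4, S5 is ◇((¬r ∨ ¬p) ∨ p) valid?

T-tableau for the negation ¬◇((¬r ∨ ¬p) ∨ p):
1. ¬◇((¬r ∨ ¬p) ∨ p), 0
2. ¬((¬r ∨ ¬p) ∨ p), 0
3. ¬(¬r ∨ ¬p), 0
4. ¬p, 0
5. r, 0
6. p, 0
Accessibility: 0R0
Branch closes: p and ¬p both at 0.
Every branch closes (one shown): valid in T, hence also in S4, S5 (every theorem of T is a theorem of S4 and S5).
K-tableau for the negation ¬◇((¬r ∨ ¬p) ∨ p):
1. ¬◇((¬r ∨ ¬p) ∨ p), 0
Complete open branch: countermodel on a K-frame, so not valid in K.

T, S4, S5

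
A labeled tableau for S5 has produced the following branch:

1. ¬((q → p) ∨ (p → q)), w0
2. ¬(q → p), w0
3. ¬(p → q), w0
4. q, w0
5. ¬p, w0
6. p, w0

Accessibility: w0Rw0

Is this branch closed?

Both p and ¬p appear at w0.

Closed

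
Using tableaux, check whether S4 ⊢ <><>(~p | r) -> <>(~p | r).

Tableau for the negation ~(<><>(~p | r) -> <>(~p | r)):
1. ~(<><>(~p | r) -> <>(~p | r)), 0
2. <><>(~p | r), 0   [~->-rule on 1]
3. ~<>(~p | r), 0   [~->-rule on 1]
4. ~(~p | r), 0   [~<>-rule on 3 via 0R0]
5. p, 0   [~|-rule on 4]
6. ~r, 0   [~|-rule on 4]
7. <>(~p | r), 1   [<>-rule on 2: fresh world 1, 0R1]
8. ~(~p | r), 1   [~<>-rule on 3 via 0R1]
9. p, 1   [~|-rule on 8]
10. ~r, 1   [~|-rule on 8]
11. ~p | r, 2   [<>-rule on 7: fresh world 2, 1R2]
12. ~(~p | r), 2   [~<>-rule on 3 via 0R2]
13. p, 2   [~|-rule on 12]
14. ~r, 2   [~|-rule on 12]
15. r, 2   [|-rule on 11 (branches; this branch)]
Accessibility: 0R0, 0R1, 0R2, 1R1, 1R2, 2R2
Branch closes: r and ~r both at 2.
All branches of the negation close; one closing branch shown above.

Yes, valid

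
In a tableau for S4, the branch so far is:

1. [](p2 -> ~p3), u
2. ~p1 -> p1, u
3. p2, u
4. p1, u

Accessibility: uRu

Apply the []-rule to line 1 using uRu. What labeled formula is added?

p2 -> ~p3, u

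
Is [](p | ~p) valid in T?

Tableau for the negation ~[](p | ~p):
1. ~[](p | ~p), w0
2. ~(p | ~p), w1   [~[]-rule on 1: fresh world w1, w0Rw1]
3. ~p, w1   [~|-rule on 2]
4. p, w1   [~|-rule on 2]
Accessibility: w0Rw0, w0Rw1, w1Rw1
Branch closes: p and ~p both at w1.
All branches of the negation close; one closing branch shown above.

Yes, valid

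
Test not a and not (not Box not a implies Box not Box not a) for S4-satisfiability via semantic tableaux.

Satisfiable

1. not a and not (not Box not a implies Box not Box not a), w0
2. not a, w0
3. not (not Box not a implies Box not Box not a), w0
4. not Box not a, w0
5. not Box not Box not a, w0
6. a, w1
7. Box not a, w2
8. not a, w2
Accessibility: w0Rw0, w0Rw1, w0Rw2, w1Rw1, w2Rw2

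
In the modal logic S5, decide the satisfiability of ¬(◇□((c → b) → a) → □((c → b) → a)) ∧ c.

No, unsatisfiable

1. ¬(◇□((c → b) → a) → □((c → b) → a)) ∧ c, 0
2. ¬(◇□((c → b) → a) → □((c → b) → a)), 0
3. c, 0
4. ◇□((c → b) → a), 0
5. ¬□((c → b) → a), 0
6. □((c → b) → a), 1
7. (c → b) → a, 0
8. (c → b) → a, 1
9. ¬(c → b), 0
10. ¬b, 0
11. ¬(c → b), 1
12. c, 1
13. ¬b, 1
14. ¬((c → b) → a), 2
15. c → b, 2
16. ¬a, 2
17. (c → b) → a, 2
18. b, 2
19. ¬(c → b), 2
20. c, 2
21. ¬b, 2
Accessibility: 0R0, 0R1, 0R2, 1R0, 1R1, 1R2, 2R0, 2R1, 2R2
Branch closes: b and ¬b both at 2.
All branches of the tableau close; one closing branch shown above.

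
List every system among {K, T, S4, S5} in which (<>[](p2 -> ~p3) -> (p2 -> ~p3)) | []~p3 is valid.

S5

S5-tableau for the negation ~((<>[](p2 -> ~p3) -> (p2 -> ~p3)) | []~p3):
1. ~((<>[](p2 -> ~p3) -> (p2 -> ~p3)) | []~p3), w0
2. ~(<>[](p2 -> ~p3) -> (p2 -> ~p3)), w0
3. ~[]~p3, w0
4. <>[](p2 -> ~p3), w0
5. ~(p2 -> ~p3), w0
6. p2, w0
7. p3, w0
8. p3, w1
9. [](p2 -> ~p3), w2
10. p2 -> ~p3, w0
11. p2 -> ~p3, w1
12. p2 -> ~p3, w2
13. ~p3, w0
Accessibility: w0Rw0, w0Rw1, w0Rw2, w1Rw0, w1Rw1, w1Rw2, w2Rw0, w2Rw1, w2Rw2
Branch closes: p3 and ~p3 both at w0.
Every branch closes (one shown): valid in S5.
S4-tableau for the negation ~((<>[](p2 -> ~p3) -> (p2 -> ~p3)) | []~p3):
1. ~((<>[](p2 -> ~p3) -> (p2 -> ~p3)) | []~p3), w0
2. ~(<>[](p2 -> ~p3) -> (p2 -> ~p3)), w0
3. ~[]~p3, w0
4. <>[](p2 -> ~p3), w0
5. ~(p2 -> ~p3), w0
6. p2, w0
7. p3, w0
8. p3, w1
9. [](p2 -> ~p3), w2
10. p2 -> ~p3, w2
11. ~p3, w2
Accessibility: w0Rw0, w0Rw1, w0Rw2, w1Rw1, w2Rw2
Complete open branch: countermodel on an S4-frame, so not valid in S4, nor in K, T (the same frame is also a K-frame and a T-frame).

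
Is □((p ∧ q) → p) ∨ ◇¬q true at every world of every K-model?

Valid in K

Tableau for the negation ¬(□((p ∧ q) → p) ∨ ◇¬q):
1. ¬(□((p ∧ q) → p) ∨ ◇¬q), 0
2. ¬□((p ∧ q) → p), 0   [¬∨-rule on 1]
3. ¬◇¬q, 0   [¬∨-rule on 1]
4. ¬((p ∧ q) → p), 1   [¬□-rule on 2: fresh world 1, 0R1]
5. p ∧ q, 1   [¬→-rule on 4]
6. ¬p, 1   [¬→-rule on 4]
7. p, 1   [∧-rule on 5]
8. q, 1   [∧-rule on 5]
Accessibility: 0R1
Branch closes: p and ¬p both at 1.
Every branch of the negation's tableau closes; the branch above is one of them.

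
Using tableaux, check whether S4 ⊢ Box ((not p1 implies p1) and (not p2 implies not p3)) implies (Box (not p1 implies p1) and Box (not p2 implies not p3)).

Yes, valid

Tableau for the negation not (Box ((not p1 implies p1) and (not p2 implies not p3)) implies (Box (not p1 implies p1) and Box (not p2 implies not p3))):
1. not (Box ((not p1 implies p1) and (not p2 implies not p3)) implies (Box (not p1 implies p1) and Box (not p2 implies not p3))), w0
2. Box ((not p1 implies p1) and (not p2 implies not p3)), w0
3. not (Box (not p1 implies p1) and Box (not p2 implies not p3)), w0
4. (not p1 implies p1) and (not p2 implies not p3), w0
5. not p1 implies p1, w0
6. not p2 implies not p3, w0
7. not Box (not p2 implies not p3), w0
8. p1, w0
9. not p3, w0
10. not (not p2 implies not p3), w1
11. not p2, w1
12. p3, w1
13. (not p1 implies p1) and (not p2 implies not p3), w1
14. not p1 implies p1, w1
15. not p2 implies not p3, w1
16. p1, w1
17. not p3, w1
Accessibility: w0Rw0, w0Rw1, w1Rw1
Branch closes: p3 and not p3 both at w1.
Every branch of the negation's tableau closes; the branch above is one of them.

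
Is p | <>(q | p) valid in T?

Invalid (countermodel exists)

Tableau for the negation ~(p | <>(q | p)):
1. ~(p | <>(q | p)), 0
2. ~p, 0
3. ~<>(q | p), 0
4. ~(q | p), 0
5. ~q, 0
Accessibility: 0R0
The negation has an open branch (countermodel exists).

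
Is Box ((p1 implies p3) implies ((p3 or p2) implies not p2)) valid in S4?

No, not valid

Tableau for the negation not Box ((p1 implies p3) implies ((p3 or p2) implies not p2)):
1. not Box ((p1 implies p3) implies ((p3 or p2) implies not p2)), w0
2. not ((p1 implies p3) implies ((p3 or p2) implies not p2)), w1
3. p1 implies p3, w1
4. not ((p3 or p2) implies not p2), w1
5. p3 or p2, w1
6. p2, w1
7. p3, w1
Accessibility: w0Rw0, w0Rw1, w1Rw1
The negation has an open branch (countermodel exists).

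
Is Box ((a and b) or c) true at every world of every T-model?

Tableau for the negation not Box ((a and b) or c):
1. not Box ((a and b) or c), w0
2. not ((a and b) or c), w1
3. not (a and b), w1
4. not c, w1
5. not b, w1
Accessibility: w0Rw0, w0Rw1, w1Rw1
The negation has an open branch (countermodel exists).

No, not valid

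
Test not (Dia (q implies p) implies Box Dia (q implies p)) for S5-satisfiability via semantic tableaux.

Unsatisfiable

1. not (Dia (q implies p) implies Box Dia (q implies p)), u
2. Dia (q implies p), u   [neg-implies-rule on 1]
3. not Box Dia (q implies p), u   [neg-implies-rule on 1]
4. q implies p, v   [Dia-rule on 2: fresh world v, uRv]
5. p, v   [implies-rule on 4 (branches; this branch)]
6. not Dia (q implies p), w   [neg-Box-rule on 3: fresh world w, uRw]
7. not (q implies p), u   [neg-Dia-rule on 6 via wRu]
8. q, u   [neg-implies-rule on 7]
9. not p, u   [neg-implies-rule on 7]
10. not (q implies p), v   [neg-Dia-rule on 6 via wRv]
11. q, v   [neg-implies-rule on 10]
12. not p, v   [neg-implies-rule on 10]
Accessibility: uRu, uRv, uRw, vRu, vRv, vRw, wRu, wRv, wRw
Branch closes: p and not p both at v.
Every branch closes; the branch above is one of them.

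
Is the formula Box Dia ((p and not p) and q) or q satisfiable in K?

Satisfiable

1. Box Dia ((p and not p) and q) or q, u
2. q, u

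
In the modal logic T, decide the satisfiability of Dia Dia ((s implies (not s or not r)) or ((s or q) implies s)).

Satisfiable (open branch found)

1. Dia Dia ((s implies (not s or not r)) or ((s or q) implies s)), u
2. Dia ((s implies (not s or not r)) or ((s or q) implies s)), v
3. (s implies (not s or not r)) or ((s or q) implies s), w
4. (s or q) implies s, w
5. s, w
Accessibility: uRu, uRv, vRv, vRw, wRw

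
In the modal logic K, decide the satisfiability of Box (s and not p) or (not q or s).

1. Box (s and not p) or (not q or s), u
2. not q or s, u
3. s, u

Satisfiable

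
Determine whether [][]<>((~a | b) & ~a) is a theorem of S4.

Tableau for the negation ~[][]<>((~a | b) & ~a):
1. ~[][]<>((~a | b) & ~a), 0
2. ~[]<>((~a | b) & ~a), 1
3. ~<>((~a | b) & ~a), 2
4. ~((~a | b) & ~a), 2
5. a, 2
Accessibility: 0R0, 0R1, 0R2, 1R1, 1R2, 2R2
The negation has an open branch (countermodel exists).

Invalid (countermodel exists)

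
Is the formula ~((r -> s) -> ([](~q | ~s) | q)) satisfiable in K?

Satisfiable (open branch found)

1. ~((r -> s) -> ([](~q | ~s) | q)), u
2. r -> s, u
3. ~([](~q | ~s) | q), u
4. ~[](~q | ~s), u
5. ~q, u
6. s, u
7. ~(~q | ~s), v
8. q, v
9. s, v
Accessibility: uRv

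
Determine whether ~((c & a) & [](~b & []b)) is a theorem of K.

Not valid

Tableau for the negation (c & a) & [](~b & []b):
1. (c & a) & [](~b & []b), w0
2. c & a, w0   [&-rule on 1]
3. [](~b & []b), w0   [&-rule on 1]
4. c, w0   [&-rule on 2]
5. a, w0   [&-rule on 2]
The negation has an open branch (countermodel exists).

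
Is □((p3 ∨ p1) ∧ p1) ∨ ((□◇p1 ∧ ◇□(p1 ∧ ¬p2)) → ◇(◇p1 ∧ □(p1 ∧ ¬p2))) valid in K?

Tableau for the negation ¬(□((p3 ∨ p1) ∧ p1) ∨ ((□◇p1 ∧ ◇□(p1 ∧ ¬p2)) → ◇(◇p1 ∧ □(p1 ∧ ¬p2)))):
1. ¬(□((p3 ∨ p1) ∧ p1) ∨ ((□◇p1 ∧ ◇□(p1 ∧ ¬p2)) → ◇(◇p1 ∧ □(p1 ∧ ¬p2)))), u
2. ¬□((p3 ∨ p1) ∧ p1), u   [¬∨-rule on 1]
3. ¬((□◇p1 ∧ ◇□(p1 ∧ ¬p2)) → ◇(◇p1 ∧ □(p1 ∧ ¬p2))), u   [¬∨-rule on 1]
4. □◇p1 ∧ ◇□(p1 ∧ ¬p2), u   [¬→-rule on 3]
5. ¬◇(◇p1 ∧ □(p1 ∧ ¬p2)), u   [¬→-rule on 3]
6. □◇p1, u   [∧-rule on 4]
7. ◇□(p1 ∧ ¬p2), u   [∧-rule on 4]
8. ¬((p3 ∨ p1) ∧ p1), v   [¬□-rule on 2: fresh world v, uRv]
9. ¬(◇p1 ∧ □(p1 ∧ ¬p2)), v   [¬◇-rule on 5 via uRv]
10. ◇p1, v   [□-rule on 6 via uRv]
11. ¬(p3 ∨ p1), v   [¬∧-rule on 8 (branches; this branch)]
12. ¬p3, v   [¬∨-rule on 11]
13. ¬p1, v   [¬∨-rule on 11]
14. ¬□(p1 ∧ ¬p2), v   [¬∧-rule on 9 (branches; this branch)]
15. □(p1 ∧ ¬p2), w   [◇-rule on 7: fresh world w, uRw]
16. ¬(◇p1 ∧ □(p1 ∧ ¬p2)), w   [¬◇-rule on 5 via uRw]
17. ◇p1, w   [□-rule on 6 via uRw]
18. ¬□(p1 ∧ ¬p2), w   [¬∧-rule on 16 (branches; this branch)]
19. p1, x   [◇-rule on 10: fresh world x, vRx]
20. ¬(p1 ∧ ¬p2), y   [¬□-rule on 14: fresh world y, vRy]
21. p2, y   [¬∧-rule on 20 (branches; this branch)]
22. p1, z   [◇-rule on 17: fresh world z, wRz]
23. p1 ∧ ¬p2, z   [□-rule on 15 via wRz]
24. ¬p2, z   [∧-rule on 23]
25. ¬(p1 ∧ ¬p2), w6   [¬□-rule on 18: fresh world w6, wRw6]
26. p1 ∧ ¬p2, w6   [□-rule on 15 via wRw6]
27. p1, w6   [∧-rule on 26]
28. ¬p2, w6   [∧-rule on 26]
29. p2, w6   [¬∧-rule on 25 (branches; this branch)]
Accessibility: uRv, uRw, vRx, vRy, wRz, wRw6
Branch closes: p2 and ¬p2 both at w6.
Every branch of the negation's tableau closes; the branch above is one of them.

Yes, valid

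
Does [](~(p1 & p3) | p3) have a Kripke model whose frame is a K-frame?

1. [](~(p1 & p3) | p3), 0

Satisfiable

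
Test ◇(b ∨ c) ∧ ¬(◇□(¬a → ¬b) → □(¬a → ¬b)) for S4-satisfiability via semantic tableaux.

Satisfiable

1. ◇(b ∨ c) ∧ ¬(◇□(¬a → ¬b) → □(¬a → ¬b)), 0
2. ◇(b ∨ c), 0
3. ¬(◇□(¬a → ¬b) → □(¬a → ¬b)), 0
4. ◇□(¬a → ¬b), 0
5. ¬□(¬a → ¬b), 0
6. b ∨ c, 1
7. c, 1
8. □(¬a → ¬b), 2
9. ¬a → ¬b, 2
10. ¬b, 2
11. ¬(¬a → ¬b), 3
12. ¬a, 3
13. b, 3
Accessibility: 0R0, 0R1, 0R2, 0R3, 1R1, 2R2, 3R3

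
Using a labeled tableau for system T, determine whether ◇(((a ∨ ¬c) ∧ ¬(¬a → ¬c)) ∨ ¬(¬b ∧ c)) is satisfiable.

1. ◇(((a ∨ ¬c) ∧ ¬(¬a → ¬c)) ∨ ¬(¬b ∧ c)), w0
2. ((a ∨ ¬c) ∧ ¬(¬a → ¬c)) ∨ ¬(¬b ∧ c), w1
3. ¬(¬b ∧ c), w1
4. ¬c, w1
Accessibility: w0Rw0, w0Rw1, w1Rw1

Satisfiable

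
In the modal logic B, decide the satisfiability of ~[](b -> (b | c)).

1. ~[](b -> (b | c)), 0
2. ~(b -> (b | c)), 1   [~[]-rule on 1: fresh world 1, 0R1]
3. b, 1   [~->-rule on 2]
4. ~(b | c), 1   [~->-rule on 2]
5. ~b, 1   [~|-rule on 4]
6. ~c, 1   [~|-rule on 4]
Accessibility: 0R0, 0R1, 1R0, 1R1
Branch closes: b and ~b both at 1.
(One branch shown.) All branches close.

Unsatisfiable (every branch closes)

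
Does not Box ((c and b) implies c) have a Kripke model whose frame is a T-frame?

1. not Box ((c and b) implies c), w0
2. not ((c and b) implies c), w1
3. c and b, w1
4. not c, w1
5. c, w1
6. b, w1
Accessibility: w0Rw0, w0Rw1, w1Rw1
Branch closes: c and not c both at w1.
All branches of the tableau close; one closing branch shown above.

Unsatisfiable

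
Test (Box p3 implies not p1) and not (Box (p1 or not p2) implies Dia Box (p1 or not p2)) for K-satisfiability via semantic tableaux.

1. (Box p3 implies not p1) and not (Box (p1 or not p2) implies Dia Box (p1 or not p2)), 0
2. Box p3 implies not p1, 0
3. not (Box (p1 or not p2) implies Dia Box (p1 or not p2)), 0
4. Box (p1 or not p2), 0
5. not Dia Box (p1 or not p2), 0
6. not p1, 0

Yes, satisfiable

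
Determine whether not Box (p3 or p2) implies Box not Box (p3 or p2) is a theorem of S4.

Tableau for the negation not (not Box (p3 or p2) implies Box not Box (p3 or p2)):
1. not (not Box (p3 or p2) implies Box not Box (p3 or p2)), u
2. not Box (p3 or p2), u   [neg-implies-rule on 1]
3. not Box not Box (p3 or p2), u   [neg-implies-rule on 1]
4. not (p3 or p2), v   [neg-Box-rule on 2: fresh world v, uRv]
5. not p3, v   [neg-or-rule on 4]
6. not p2, v   [neg-or-rule on 4]
7. Box (p3 or p2), w   [neg-Box-rule on 3: fresh world w, uRw]
8. p3 or p2, w   [Box-rule on 7 via wRw]
9. p2, w   [or-rule on 8 (branches; this branch)]
Accessibility: uRu, uRv, uRw, vRv, wRw
The negation has an open branch (countermodel exists).

Not valid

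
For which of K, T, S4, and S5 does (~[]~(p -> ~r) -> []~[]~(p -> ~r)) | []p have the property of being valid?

S5

S4-tableau for the negation ~((~[]~(p -> ~r) -> []~[]~(p -> ~r)) | []p):
1. ~((~[]~(p -> ~r) -> []~[]~(p -> ~r)) | []p), w0
2. ~(~[]~(p -> ~r) -> []~[]~(p -> ~r)), w0
3. ~[]p, w0
4. ~[]~(p -> ~r), w0
5. ~[]~[]~(p -> ~r), w0
6. ~p, w1
7. p -> ~r, w2
8. ~r, w2
9. []~(p -> ~r), w3
10. ~(p -> ~r), w3
11. p, w3
12. r, w3
Accessibility: w0Rw0, w0Rw1, w0Rw2, w0Rw3, w1Rw1, w2Rw2, w3Rw3
Complete open branch: countermodel on an S4-frame, so not valid in S4, nor in K, T (the same frame is also a K-frame and a T-frame).
S5-tableau for the negation ~((~[]~(p -> ~r) -> []~[]~(p -> ~r)) | []p):
1. ~((~[]~(p -> ~r) -> []~[]~(p -> ~r)) | []p), w0
2. ~(~[]~(p -> ~r) -> []~[]~(p -> ~r)), w0
3. ~[]p, w0
4. ~[]~(p -> ~r), w0
5. ~[]~[]~(p -> ~r), w0
6. ~p, w1
7. p -> ~r, w2
8. ~r, w2
9. []~(p -> ~r), w3
10. ~(p -> ~r), w0
11. p, w0
12. r, w0
13. ~(p -> ~r), w1
14. p, w1
15. r, w1
Accessibility: w0Rw0, w0Rw1, w0Rw2, w0Rw3, w1Rw0, w1Rw1, w1Rw2, w1Rw3, w2Rw0, w2Rw1, w2Rw2, w2Rw3, w3Rw0, w3Rw1, w3Rw2, w3Rw3
Branch closes: p and ~p both at w1.
Every branch closes (one shown): valid in S5.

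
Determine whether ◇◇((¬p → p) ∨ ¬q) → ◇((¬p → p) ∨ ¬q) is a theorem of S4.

Tableau for the negation ¬(◇◇((¬p → p) ∨ ¬q) → ◇((¬p → p) ∨ ¬q)):
1. ¬(◇◇((¬p → p) ∨ ¬q) → ◇((¬p → p) ∨ ¬q)), u
2. ◇◇((¬p → p) ∨ ¬q), u
3. ¬◇((¬p → p) ∨ ¬q), u
4. ¬((¬p → p) ∨ ¬q), u
5. ¬(¬p → p), u
6. q, u
7. ¬p, u
8. ◇((¬p → p) ∨ ¬q), v
9. ¬((¬p → p) ∨ ¬q), v
10. ¬(¬p → p), v
11. q, v
12. ¬p, v
13. (¬p → p) ∨ ¬q, w
14. ¬((¬p → p) ∨ ¬q), w
15. ¬(¬p → p), w
16. q, w
17. ¬p, w
18. ¬p → p, w
19. p, w
Accessibility: uRu, uRv, uRw, vRv, vRw, wRw
Branch closes: p and ¬p both at w.
Every branch of the negation's tableau closes; the branch above is one of them.

Valid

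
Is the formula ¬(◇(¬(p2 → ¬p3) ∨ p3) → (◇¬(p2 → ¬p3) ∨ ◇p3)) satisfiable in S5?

No, unsatisfiable

1. ¬(◇(¬(p2 → ¬p3) ∨ p3) → (◇¬(p2 → ¬p3) ∨ ◇p3)), 0
2. ◇(¬(p2 → ¬p3) ∨ p3), 0   [¬→-rule on 1]
3. ¬(◇¬(p2 → ¬p3) ∨ ◇p3), 0   [¬→-rule on 1]
4. ¬◇¬(p2 → ¬p3), 0   [¬∨-rule on 3]
5. ¬◇p3, 0   [¬∨-rule on 3]
6. p2 → ¬p3, 0   [¬◇-rule on 4 via 0R0]
7. ¬p3, 0   [¬◇-rule on 5 via 0R0]
8. ¬(p2 → ¬p3) ∨ p3, 1   [◇-rule on 2: fresh world 1, 0R1]
9. p2 → ¬p3, 1   [¬◇-rule on 4 via 0R1]
10. ¬p3, 1   [¬◇-rule on 5 via 0R1]
11. ¬(p2 → ¬p3), 1   [∨-rule on 8 (branches; this branch)]
12. p2, 1   [¬→-rule on 11]
13. p3, 1   [¬→-rule on 11]
Accessibility: 0R0, 0R1, 1R0, 1R1
Branch closes: p3 and ¬p3 both at 1.
All branches of the tableau close; one closing branch shown above.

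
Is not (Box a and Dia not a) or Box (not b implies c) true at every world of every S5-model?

Tableau for the negation not (not (Box a and Dia not a) or Box (not b implies c)):
1. not (not (Box a and Dia not a) or Box (not b implies c)), u
2. Box a and Dia not a, u   [neg-or-rule on 1]
3. not Box (not b implies c), u   [neg-or-rule on 1]
4. Box a, u   [and-rule on 2]
5. Dia not a, u   [and-rule on 2]
6. a, u   [Box-rule on 4 via uRu]
7. not (not b implies c), v   [neg-Box-rule on 3: fresh world v, uRv]
8. not b, v   [neg-implies-rule on 7]
9. not c, v   [neg-implies-rule on 7]
10. a, v   [Box-rule on 4 via uRv]
11. not a, w   [Dia-rule on 5: fresh world w, uRw]
12. a, w   [Box-rule on 4 via uRw]
Accessibility: uRu, uRv, uRw, vRu, vRv, vRw, wRu, wRv, wRw
Branch closes: a and not a both at w.
All branches of the negation close; one closing branch shown above.

Valid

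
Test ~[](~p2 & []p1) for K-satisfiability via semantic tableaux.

Yes, satisfiable

1. ~[](~p2 & []p1), u
2. ~(~p2 & []p1), v   [~[]-rule on 1: fresh world v, uRv]
3. ~[]p1, v   [~&-rule on 2 (branches; this branch)]
4. ~p1, w   [~[]-rule on 3: fresh world w, vRw]
Accessibility: uRv, vRw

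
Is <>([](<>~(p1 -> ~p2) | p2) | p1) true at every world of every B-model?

No, not valid

Tableau for the negation ~<>([](<>~(p1 -> ~p2) | p2) | p1):
1. ~<>([](<>~(p1 -> ~p2) | p2) | p1), w0
2. ~([](<>~(p1 -> ~p2) | p2) | p1), w0
3. ~[](<>~(p1 -> ~p2) | p2), w0
4. ~p1, w0
5. ~(<>~(p1 -> ~p2) | p2), w1
6. ~<>~(p1 -> ~p2), w1
7. ~p2, w1
8. ~([](<>~(p1 -> ~p2) | p2) | p1), w1
9. ~[](<>~(p1 -> ~p2) | p2), w1
10. ~p1, w1
11. p1 -> ~p2, w0
12. p1 -> ~p2, w1
13. ~p2, w0
14. ~(<>~(p1 -> ~p2) | p2), w2
15. ~<>~(p1 -> ~p2), w2
16. ~p2, w2
17. p1 -> ~p2, w2
Accessibility: w0Rw0, w0Rw1, w1Rw0, w1Rw1, w1Rw2, w2Rw1, w2Rw2
The negation has an open branch (countermodel exists).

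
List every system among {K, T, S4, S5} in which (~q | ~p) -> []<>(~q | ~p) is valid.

S5

S5-tableau for the negation ~((~q | ~p) -> []<>(~q | ~p)):
1. ~((~q | ~p) -> []<>(~q | ~p)), w0
2. ~q | ~p, w0
3. ~[]<>(~q | ~p), w0
4. ~p, w0
5. ~<>(~q | ~p), w1
6. ~(~q | ~p), w0
7. q, w0
8. p, w0
Accessibility: w0Rw0, w0Rw1, w1Rw0, w1Rw1
Branch closes: p and ~p both at w0.
Every branch closes (one shown): valid in S5.
S4-tableau for the negation ~((~q | ~p) -> []<>(~q | ~p)):
1. ~((~q | ~p) -> []<>(~q | ~p)), w0
2. ~q | ~p, w0
3. ~[]<>(~q | ~p), w0
4. ~p, w0
5. ~<>(~q | ~p), w1
6. ~(~q | ~p), w1
7. q, w1
8. p, w1
Accessibility: w0Rw0, w0Rw1, w1Rw1
Complete open branch: countermodel on an S4-frame, so not valid in S4, nor in K, T (the same frame is also a K-frame and a T-frame).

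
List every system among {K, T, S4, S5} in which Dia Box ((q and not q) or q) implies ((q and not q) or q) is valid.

S5

S5-tableau for the negation not (Dia Box ((q and not q) or q) implies ((q and not q) or q)):
1. not (Dia Box ((q and not q) or q) implies ((q and not q) or q)), u
2. Dia Box ((q and not q) or q), u
3. not ((q and not q) or q), u
4. not (q and not q), u
5. not q, u
6. Box ((q and not q) or q), v
7. (q and not q) or q, u
8. (q and not q) or q, v
9. q and not q, u
10. q, u
Accessibility: uRu, uRv, vRu, vRv
Branch closes: q and not q both at u.
Every branch closes (one shown): valid in S5.
S4-tableau for the negation not (Dia Box ((q and not q) or q) implies ((q and not q) or q)):
1. not (Dia Box ((q and not q) or q) implies ((q and not q) or q)), u
2. Dia Box ((q and not q) or q), u
3. not ((q and not q) or q), u
4. not (q and not q), u
5. not q, u
6. Box ((q and not q) or q), v
7. (q and not q) or q, v
8. q, v
Accessibility: uRu, uRv, vRv
Complete open branch: countermodel on an S4-frame, so not valid in S4, nor in K, T (the same frame is also a K-frame and a T-frame).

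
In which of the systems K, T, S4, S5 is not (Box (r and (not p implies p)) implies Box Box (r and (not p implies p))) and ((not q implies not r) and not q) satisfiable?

K

T-tableau for the formula:
1. not (Box (r and (not p implies p)) implies Box Box (r and (not p implies p))) and ((not q implies not r) and not q), u
2. not (Box (r and (not p implies p)) implies Box Box (r and (not p implies p))), u   [and-rule on 1]
3. (not q implies not r) and not q, u   [and-rule on 1]
4. Box (r and (not p implies p)), u   [neg-implies-rule on 2]
5. not Box Box (r and (not p implies p)), u   [neg-implies-rule on 2]
6. not q implies not r, u   [and-rule on 3]
7. not q, u   [and-rule on 3]
8. r and (not p implies p), u   [Box-rule on 4 via uRu]
9. r, u   [and-rule on 8]
10. not p implies p, u   [and-rule on 8]
11. not r, u   [implies-rule on 6 (branches; this branch)]
Accessibility: uRu
Branch closes: r and not r both at u.
Every branch closes (one shown): unsatisfiable in T, hence also in S4, S5 (every S4/S5-frame is a T-frame).
K-tableau for the formula:
1. not (Box (r and (not p implies p)) implies Box Box (r and (not p implies p))) and ((not q implies not r) and not q), u
2. not (Box (r and (not p implies p)) implies Box Box (r and (not p implies p))), u   [and-rule on 1]
3. (not q implies not r) and not q, u   [and-rule on 1]
4. Box (r and (not p implies p)), u   [neg-implies-rule on 2]
5. not Box Box (r and (not p implies p)), u   [neg-implies-rule on 2]
6. not q implies not r, u   [and-rule on 3]
7. not q, u   [and-rule on 3]
8. not r, u   [implies-rule on 6 (branches; this branch)]
9. not Box (r and (not p implies p)), v   [neg-Box-rule on 5: fresh world v, uRv]
10. r and (not p implies p), v   [Box-rule on 4 via uRv]
11. r, v   [and-rule on 10]
12. not p implies p, v   [and-rule on 10]
13. p, v   [implies-rule on 12 (branches; this branch)]
14. not (r and (not p implies p)), w   [neg-Box-rule on 9: fresh world w, vRw]
15. not (not p implies p), w   [neg-and-rule on 14 (branches; this branch)]
16. not p, w   [neg-implies-rule on 15]
Accessibility: uRv, vRw
Complete open branch: satisfiable in K.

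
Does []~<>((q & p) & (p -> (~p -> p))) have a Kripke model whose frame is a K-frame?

1. []~<>((q & p) & (p -> (~p -> p))), 0

Satisfiable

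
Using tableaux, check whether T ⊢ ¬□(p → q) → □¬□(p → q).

Tableau for the negation ¬(¬□(p → q) → □¬□(p → q)):
1. ¬(¬□(p → q) → □¬□(p → q)), 0
2. ¬□(p → q), 0
3. ¬□¬□(p → q), 0
4. ¬(p → q), 1
5. p, 1
6. ¬q, 1
7. □(p → q), 2
8. p → q, 2
9. q, 2
Accessibility: 0R0, 0R1, 0R2, 1R1, 2R2
The negation has an open branch (countermodel exists).

Not valid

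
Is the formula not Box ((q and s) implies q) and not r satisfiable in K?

1. not Box ((q and s) implies q) and not r, 0
2. not Box ((q and s) implies q), 0
3. not r, 0
4. not ((q and s) implies q), 1
5. q and s, 1
6. not q, 1
7. q, 1
8. s, 1
Accessibility: 0R1
Branch closes: q and not q both at 1.
Every branch closes; the branch above is one of them.

Unsatisfiable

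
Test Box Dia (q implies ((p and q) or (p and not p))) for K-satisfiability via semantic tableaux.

1. Box Dia (q implies ((p and q) or (p and not p))), 0

Yes, satisfiable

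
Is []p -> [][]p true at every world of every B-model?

Invalid (countermodel exists)

Tableau for the negation ~([]p -> [][]p):
1. ~([]p -> [][]p), 0
2. []p, 0   [~->-rule on 1]
3. ~[][]p, 0   [~->-rule on 1]
4. p, 0   [[]-rule on 2 via 0R0]
5. ~[]p, 1   [~[]-rule on 3: fresh world 1, 0R1]
6. p, 1   [[]-rule on 2 via 0R1]
7. ~p, 2   [~[]-rule on 5: fresh world 2, 1R2]
Accessibility: 0R0, 0R1, 1R0, 1R1, 1R2, 2R1, 2R2
The negation has an open branch (countermodel exists).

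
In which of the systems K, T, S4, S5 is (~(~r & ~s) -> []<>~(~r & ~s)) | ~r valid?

S5

S4-tableau for the negation ~((~(~r & ~s) -> []<>~(~r & ~s)) | ~r):
1. ~((~(~r & ~s) -> []<>~(~r & ~s)) | ~r), u
2. ~(~(~r & ~s) -> []<>~(~r & ~s)), u   [~|-rule on 1]
3. r, u   [~|-rule on 1]
4. ~(~r & ~s), u   [~->-rule on 2]
5. ~[]<>~(~r & ~s), u   [~->-rule on 2]
6. s, u   [~&-rule on 4 (branches; this branch)]
7. ~<>~(~r & ~s), v   [~[]-rule on 5: fresh world v, uRv]
8. ~r & ~s, v   [~<>-rule on 7 via vRv]
9. ~r, v   [&-rule on 8]
10. ~s, v   [&-rule on 8]
Accessibility: uRu, uRv, vRv
Complete open branch: countermodel on an S4-frame, so not valid in S4, nor in K, T (the same frame is also a K-frame and a T-frame).
S5-tableau for the negation ~((~(~r & ~s) -> []<>~(~r & ~s)) | ~r):
1. ~((~(~r & ~s) -> []<>~(~r & ~s)) | ~r), u
2. ~(~(~r & ~s) -> []<>~(~r & ~s)), u   [~|-rule on 1]
3. r, u   [~|-rule on 1]
4. ~(~r & ~s), u   [~->-rule on 2]
5. ~[]<>~(~r & ~s), u   [~->-rule on 2]
6. s, u   [~&-rule on 4 (branches; this branch)]
7. ~<>~(~r & ~s), v   [~[]-rule on 5: fresh world v, uRv]
8. ~r & ~s, u   [~<>-rule on 7 via vRu]
9. ~r, u   [&-rule on 8]
10. ~s, u   [&-rule on 8]
Accessibility: uRu, uRv, vRu, vRv
Branch closes: r and ~r both at u.
Every branch closes (one shown): valid in S5.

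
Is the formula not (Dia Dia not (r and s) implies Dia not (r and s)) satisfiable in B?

Yes, satisfiable

1. not (Dia Dia not (r and s) implies Dia not (r and s)), 0
2. Dia Dia not (r and s), 0
3. not Dia not (r and s), 0
4. r and s, 0
5. r, 0
6. s, 0
7. Dia not (r and s), 1
8. r and s, 1
9. r, 1
10. s, 1
11. not (r and s), 2
12. not s, 2
Accessibility: 0R0, 0R1, 1R0, 1R1, 1R2, 2R1, 2R2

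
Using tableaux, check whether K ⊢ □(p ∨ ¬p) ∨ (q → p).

Tableau for the negation ¬(□(p ∨ ¬p) ∨ (q → p)):
1. ¬(□(p ∨ ¬p) ∨ (q → p)), 0
2. ¬□(p ∨ ¬p), 0
3. ¬(q → p), 0
4. q, 0
5. ¬p, 0
6. ¬(p ∨ ¬p), 1
7. ¬p, 1
8. p, 1
Accessibility: 0R1
Branch closes: p and ¬p both at 1.
All branches of the negation close; one closing branch shown above.

Valid in K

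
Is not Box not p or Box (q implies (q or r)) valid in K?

Yes, valid

Tableau for the negation not (not Box not p or Box (q implies (q or r))):
1. not (not Box not p or Box (q implies (q or r))), u
2. Box not p, u
3. not Box (q implies (q or r)), u
4. not (q implies (q or r)), v
5. q, v
6. not (q or r), v
7. not q, v
8. not r, v
Accessibility: uRv
Branch closes: q and not q both at v.
All branches of the negation close; one closing branch shown above.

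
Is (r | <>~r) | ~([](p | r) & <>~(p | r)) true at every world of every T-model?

Tableau for the negation ~((r | <>~r) | ~([](p | r) & <>~(p | r))):
1. ~((r | <>~r) | ~([](p | r) & <>~(p | r))), 0
2. ~(r | <>~r), 0
3. [](p | r) & <>~(p | r), 0
4. ~r, 0
5. ~<>~r, 0
6. [](p | r), 0
7. <>~(p | r), 0
8. r, 0
Accessibility: 0R0
Branch closes: r and ~r both at 0.
All branches of the negation close; one closing branch shown above.

Valid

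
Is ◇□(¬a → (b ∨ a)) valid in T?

Invalid (countermodel exists)

Tableau for the negation ¬◇□(¬a → (b ∨ a)):
1. ¬◇□(¬a → (b ∨ a)), w0
2. ¬□(¬a → (b ∨ a)), w0
3. ¬(¬a → (b ∨ a)), w1
4. ¬a, w1
5. ¬(b ∨ a), w1
6. ¬b, w1
7. ¬□(¬a → (b ∨ a)), w1
8. ¬(¬a → (b ∨ a)), w2
9. ¬a, w2
10. ¬(b ∨ a), w2
11. ¬b, w2
Accessibility: w0Rw0, w0Rw1, w1Rw1, w1Rw2, w2Rw2
The negation has an open branch (countermodel exists).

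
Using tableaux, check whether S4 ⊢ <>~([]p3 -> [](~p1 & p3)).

No, not valid

Tableau for the negation ~<>~([]p3 -> [](~p1 & p3)):
1. ~<>~([]p3 -> [](~p1 & p3)), u
2. []p3 -> [](~p1 & p3), u
3. [](~p1 & p3), u
4. ~p1 & p3, u
5. ~p1, u
6. p3, u
Accessibility: uRu
The negation has an open branch (countermodel exists).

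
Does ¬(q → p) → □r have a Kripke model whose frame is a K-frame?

Yes, satisfiable

1. ¬(q → p) → □r, u
2. □r, u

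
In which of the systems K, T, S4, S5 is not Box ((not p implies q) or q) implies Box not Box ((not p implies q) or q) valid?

S5

S4-tableau for the negation not (not Box ((not p implies q) or q) implies Box not Box ((not p implies q) or q)):
1. not (not Box ((not p implies q) or q) implies Box not Box ((not p implies q) or q)), u
2. not Box ((not p implies q) or q), u
3. not Box not Box ((not p implies q) or q), u
4. not ((not p implies q) or q), v
5. not (not p implies q), v
6. not q, v
7. not p, v
8. Box ((not p implies q) or q), w
9. (not p implies q) or q, w
10. q, w
Accessibility: uRu, uRv, uRw, vRv, wRw
Complete open branch: countermodel on an S4-frame, so not valid in S4, nor in K, T (the same frame is also a K-frame and a T-frame).
S5-tableau for the negation not (not Box ((not p implies q) or q) implies Box not Box ((not p implies q) or q)):
1. not (not Box ((not p implies q) or q) implies Box not Box ((not p implies q) or q)), u
2. not Box ((not p implies q) or q), u
3. not Box not Box ((not p implies q) or q), u
4. not ((not p implies q) or q), v
5. not (not p implies q), v
6. not q, v
7. not p, v
8. Box ((not p implies q) or q), w
9. (not p implies q) or q, u
10. (not p implies q) or q, v
11. (not p implies q) or q, w
12. not p implies q, u
13. not p implies q, v
14. q, w
15. q, u
16. q, v
Accessibility: uRu, uRv, uRw, vRu, vRv, vRw, wRu, wRv, wRw
Branch closes: q and not q both at v.
Every branch closes (one shown): valid in S5.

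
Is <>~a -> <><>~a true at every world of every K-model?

Tableau for the negation ~(<>~a -> <><>~a):
1. ~(<>~a -> <><>~a), 0
2. <>~a, 0   [~->-rule on 1]
3. ~<><>~a, 0   [~->-rule on 1]
4. ~a, 1   [<>-rule on 2: fresh world 1, 0R1]
5. ~<>~a, 1   [~<>-rule on 3 via 0R1]
Accessibility: 0R1
The negation has an open branch (countermodel exists).

Invalid (countermodel exists)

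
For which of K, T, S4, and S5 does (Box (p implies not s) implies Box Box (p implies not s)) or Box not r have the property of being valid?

S4, S5

S4-tableau for the negation not ((Box (p implies not s) implies Box Box (p implies not s)) or Box not r):
1. not ((Box (p implies not s) implies Box Box (p implies not s)) or Box not r), 0
2. not (Box (p implies not s) implies Box Box (p implies not s)), 0   [neg-or-rule on 1]
3. not Box not r, 0   [neg-or-rule on 1]
4. Box (p implies not s), 0   [neg-implies-rule on 2]
5. not Box Box (p implies not s), 0   [neg-implies-rule on 2]
6. p implies not s, 0   [Box-rule on 4 via 0R0]
7. not s, 0   [implies-rule on 6 (branches; this branch)]
8. r, 1   [neg-Box-rule on 3: fresh world 1, 0R1]
9. p implies not s, 1   [Box-rule on 4 via 0R1]
10. not s, 1   [implies-rule on 9 (branches; this branch)]
11. not Box (p implies not s), 2   [neg-Box-rule on 5: fresh world 2, 0R2]
12. p implies not s, 2   [Box-rule on 4 via 0R2]
13. not s, 2   [implies-rule on 12 (branches; this branch)]
14. not (p implies not s), 3   [neg-Box-rule on 11: fresh world 3, 2R3]
15. p, 3   [neg-implies-rule on 14]
16. s, 3   [neg-implies-rule on 14]
17. p implies not s, 3   [Box-rule on 4 via 0R3]
18. not s, 3   [implies-rule on 17 (branches; this branch)]
Accessibility: 0R0, 0R1, 0R2, 0R3, 1R1, 2R2, 2R3, 3R3
Branch closes: s and not s both at 3.
Every branch closes (one shown): valid in S4, hence also in S5 (every theorem of S4 is a theorem of S5).
T-tableau for the negation not ((Box (p implies not s) implies Box Box (p implies not s)) or Box not r):
1. not ((Box (p implies not s) implies Box Box (p implies not s)) or Box not r), 0
2. not (Box (p implies not s) implies Box Box (p implies not s)), 0   [neg-or-rule on 1]
3. not Box not r, 0   [neg-or-rule on 1]
4. Box (p implies not s), 0   [neg-implies-rule on 2]
5. not Box Box (p implies not s), 0   [neg-implies-rule on 2]
6. p implies not s, 0   [Box-rule on 4 via 0R0]
7. not s, 0   [implies-rule on 6 (branches; this branch)]
8. r, 1   [neg-Box-rule on 3: fresh world 1, 0R1]
9. p implies not s, 1   [Box-rule on 4 via 0R1]
10. not s, 1   [implies-rule on 9 (branches; this branch)]
11. not Box (p implies not s), 2   [neg-Box-rule on 5: fresh world 2, 0R2]
12. p implies not s, 2   [Box-rule on 4 via 0R2]
13. not s, 2   [implies-rule on 12 (branches; this branch)]
14. not (p implies not s), 3   [neg-Box-rule on 11: fresh world 3, 2R3]
15. p, 3   [neg-implies-rule on 14]
16. s, 3   [neg-implies-rule on 14]
Accessibility: 0R0, 0R1, 0R2, 1R1, 2R2, 2R3, 3R3
Complete open branch: countermodel on a T-frame, so not valid in T, nor in K (the same frame is also a K-frame).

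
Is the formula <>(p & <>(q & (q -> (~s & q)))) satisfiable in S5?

Satisfiable

1. <>(p & <>(q & (q -> (~s & q)))), 0
2. p & <>(q & (q -> (~s & q))), 1
3. p, 1
4. <>(q & (q -> (~s & q))), 1
5. q & (q -> (~s & q)), 2
6. q, 2
7. q -> (~s & q), 2
8. ~s & q, 2
9. ~s, 2
Accessibility: 0R0, 0R1, 0R2, 1R0, 1R1, 1R2, 2R0, 2R1, 2R2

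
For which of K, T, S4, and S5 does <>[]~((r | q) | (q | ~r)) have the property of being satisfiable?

T-tableau for the formula:
1. <>[]~((r | q) | (q | ~r)), w0
2. []~((r | q) | (q | ~r)), w1   [<>-rule on 1: fresh world w1, w0Rw1]
3. ~((r | q) | (q | ~r)), w1   [[]-rule on 2 via w1Rw1]
4. ~(r | q), w1   [~|-rule on 3]
5. ~(q | ~r), w1   [~|-rule on 3]
6. ~r, w1   [~|-rule on 4]
7. ~q, w1   [~|-rule on 4]
8. r, w1   [~|-rule on 5]
Accessibility: w0Rw0, w0Rw1, w1Rw1
Branch closes: r and ~r both at w1.
Every branch closes (one shown): unsatisfiable in T, hence also in S4, S5 (every S4/S5-frame is a T-frame).
K-tableau for the formula:
1. <>[]~((r | q) | (q | ~r)), w0
2. []~((r | q) | (q | ~r)), w1   [<>-rule on 1: fresh world w1, w0Rw1]
Accessibility: w0Rw1
Complete open branch: satisfiable in K.

K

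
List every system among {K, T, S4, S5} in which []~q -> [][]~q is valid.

S4, S5

S4-tableau for the negation ~([]~q -> [][]~q):
1. ~([]~q -> [][]~q), 0
2. []~q, 0
3. ~[][]~q, 0
4. ~q, 0
5. ~[]~q, 1
6. ~q, 1
7. q, 2
8. ~q, 2
Accessibility: 0R0, 0R1, 0R2, 1R1, 1R2, 2R2
Branch closes: q and ~q both at 2.
Every branch closes (one shown): valid in S4, hence also in S5 (every theorem of S4 is a theorem of S5).
T-tableau for the negation ~([]~q -> [][]~q):
1. ~([]~q -> [][]~q), 0
2. []~q, 0
3. ~[][]~q, 0
4. ~q, 0
5. ~[]~q, 1
6. ~q, 1
7. q, 2
Accessibility: 0R0, 0R1, 1R1, 1R2, 2R2
Complete open branch: countermodel on a T-frame, so not valid in T, nor in K (the same frame is also a K-frame).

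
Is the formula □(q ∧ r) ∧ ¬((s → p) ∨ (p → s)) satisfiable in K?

1. □(q ∧ r) ∧ ¬((s → p) ∨ (p → s)), 0
2. □(q ∧ r), 0
3. ¬((s → p) ∨ (p → s)), 0
4. ¬(s → p), 0
5. ¬(p → s), 0
6. s, 0
7. ¬p, 0
8. p, 0
9. ¬s, 0
Branch closes: p and ¬p both at 0.
All branches of the tableau close; one closing branch shown above.

Unsatisfiable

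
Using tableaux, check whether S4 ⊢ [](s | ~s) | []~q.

Tableau for the negation ~([](s | ~s) | []~q):
1. ~([](s | ~s) | []~q), 0
2. ~[](s | ~s), 0   [~|-rule on 1]
3. ~[]~q, 0   [~|-rule on 1]
4. ~(s | ~s), 1   [~[]-rule on 2: fresh world 1, 0R1]
5. ~s, 1   [~|-rule on 4]
6. s, 1   [~|-rule on 4]
Accessibility: 0R0, 0R1, 1R1
Branch closes: s and ~s both at 1.
Every branch of the negation's tableau closes; the branch above is one of them.

Valid in S4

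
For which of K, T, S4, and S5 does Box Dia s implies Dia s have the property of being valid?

T, S4, S5

T-tableau for the negation not (Box Dia s implies Dia s):
1. not (Box Dia s implies Dia s), w0
2. Box Dia s, w0
3. not Dia s, w0
4. Dia s, w0
5. not s, w0
6. s, w1
7. Dia s, w1
8. not s, w1
Accessibility: w0Rw0, w0Rw1, w1Rw1
Branch closes: s and not s both at w1.
Every branch closes (one shown): valid in T, hence also in S4, S5 (every theorem of T is a theorem of S4 and S5).
K-tableau for the negation not (Box Dia s implies Dia s):
1. not (Box Dia s implies Dia s), w0
2. Box Dia s, w0
3. not Dia s, w0
Complete open branch: countermodel on a K-frame, so not valid in K.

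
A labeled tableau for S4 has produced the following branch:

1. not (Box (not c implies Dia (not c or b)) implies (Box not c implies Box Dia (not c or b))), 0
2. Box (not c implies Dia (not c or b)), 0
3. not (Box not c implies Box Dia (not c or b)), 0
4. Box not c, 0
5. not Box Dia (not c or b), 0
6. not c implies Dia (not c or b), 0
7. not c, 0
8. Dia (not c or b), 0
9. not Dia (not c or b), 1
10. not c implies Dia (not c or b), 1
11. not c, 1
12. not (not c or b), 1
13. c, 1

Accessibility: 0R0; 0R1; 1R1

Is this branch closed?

Both c and not c appear at 1.

Yes, closed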